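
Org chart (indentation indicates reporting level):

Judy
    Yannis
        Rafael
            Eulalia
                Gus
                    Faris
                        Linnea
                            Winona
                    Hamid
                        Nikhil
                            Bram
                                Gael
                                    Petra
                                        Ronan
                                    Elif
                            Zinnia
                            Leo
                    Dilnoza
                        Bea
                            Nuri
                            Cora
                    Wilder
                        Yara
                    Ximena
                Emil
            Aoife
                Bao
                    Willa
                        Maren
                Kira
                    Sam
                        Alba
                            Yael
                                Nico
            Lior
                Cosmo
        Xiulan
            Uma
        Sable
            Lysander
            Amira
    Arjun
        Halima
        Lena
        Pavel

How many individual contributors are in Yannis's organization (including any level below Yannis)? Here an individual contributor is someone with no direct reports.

16

The people in Yannis's organization with no one reporting to them are Amira, Lysander, Uma, Cosmo, Nico, Maren, Emil, Ximena, Yara, Cora, Nuri, Leo, Zinnia, Elif, Ronan, Winona. That is 16.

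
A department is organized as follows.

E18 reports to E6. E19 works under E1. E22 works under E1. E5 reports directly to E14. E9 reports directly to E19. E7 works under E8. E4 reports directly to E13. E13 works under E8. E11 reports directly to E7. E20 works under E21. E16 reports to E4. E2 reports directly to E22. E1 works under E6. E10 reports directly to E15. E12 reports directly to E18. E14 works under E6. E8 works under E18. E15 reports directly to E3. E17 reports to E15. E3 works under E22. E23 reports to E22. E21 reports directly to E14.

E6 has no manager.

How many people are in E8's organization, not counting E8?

E8 directly manages E7, E13. Under E7: E11 (1). Under E13: E4, E16 (2). So E8's organization is 2 direct reports plus everyone under them: 2 + 3 = 5.

5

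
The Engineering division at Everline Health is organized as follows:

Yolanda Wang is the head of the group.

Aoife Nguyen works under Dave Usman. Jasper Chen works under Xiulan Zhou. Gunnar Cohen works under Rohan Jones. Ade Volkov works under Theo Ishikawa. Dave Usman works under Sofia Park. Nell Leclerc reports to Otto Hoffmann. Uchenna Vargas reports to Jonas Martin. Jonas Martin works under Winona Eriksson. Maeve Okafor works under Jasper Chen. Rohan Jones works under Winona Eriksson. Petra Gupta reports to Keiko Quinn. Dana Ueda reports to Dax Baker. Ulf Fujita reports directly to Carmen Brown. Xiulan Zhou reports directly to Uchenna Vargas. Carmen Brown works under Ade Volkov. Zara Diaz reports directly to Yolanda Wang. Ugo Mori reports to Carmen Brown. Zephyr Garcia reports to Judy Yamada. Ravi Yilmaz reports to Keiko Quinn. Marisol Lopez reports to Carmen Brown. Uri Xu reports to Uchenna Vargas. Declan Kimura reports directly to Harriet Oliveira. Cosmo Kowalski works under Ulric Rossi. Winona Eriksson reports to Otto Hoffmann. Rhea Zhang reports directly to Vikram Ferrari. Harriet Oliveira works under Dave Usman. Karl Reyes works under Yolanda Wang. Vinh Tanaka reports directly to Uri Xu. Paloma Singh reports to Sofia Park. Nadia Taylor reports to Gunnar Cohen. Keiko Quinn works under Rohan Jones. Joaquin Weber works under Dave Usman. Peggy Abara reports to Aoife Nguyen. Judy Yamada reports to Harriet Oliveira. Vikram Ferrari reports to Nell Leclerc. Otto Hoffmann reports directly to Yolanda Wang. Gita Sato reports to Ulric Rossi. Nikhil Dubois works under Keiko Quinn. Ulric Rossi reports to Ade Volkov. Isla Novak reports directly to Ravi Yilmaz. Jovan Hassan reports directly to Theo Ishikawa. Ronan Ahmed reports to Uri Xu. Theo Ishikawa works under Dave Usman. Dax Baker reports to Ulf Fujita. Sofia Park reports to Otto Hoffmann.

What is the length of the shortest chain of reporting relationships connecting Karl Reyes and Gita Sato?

8

Karl Reyes is 1 level below Yolanda Wang, and Gita Sato is 7 levels below Yolanda Wang (their lowest common manager). The shortest path runs up from Karl Reyes to Yolanda Wang and back down to Gita Sato: 1 + 7 = 8 links.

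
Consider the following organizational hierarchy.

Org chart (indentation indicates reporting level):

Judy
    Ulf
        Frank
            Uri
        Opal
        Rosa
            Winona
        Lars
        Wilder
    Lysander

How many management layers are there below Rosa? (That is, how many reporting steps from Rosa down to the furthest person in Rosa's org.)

1

The longest chain under Rosa runs Rosa → Winona, which is 1 level below Rosa.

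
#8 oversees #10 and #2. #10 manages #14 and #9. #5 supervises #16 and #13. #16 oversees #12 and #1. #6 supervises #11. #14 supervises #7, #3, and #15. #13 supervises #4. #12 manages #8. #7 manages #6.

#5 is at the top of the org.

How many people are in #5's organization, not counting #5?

#5 directly manages #16, #13. Under #16: #1, #12, #8, #2, #10, #9, #14, #15, #3, #7, #6, #11 (12). Under #13: #4 (1). So #5's organization is 2 direct reports plus everyone under them: 13 + 2 = 15.

15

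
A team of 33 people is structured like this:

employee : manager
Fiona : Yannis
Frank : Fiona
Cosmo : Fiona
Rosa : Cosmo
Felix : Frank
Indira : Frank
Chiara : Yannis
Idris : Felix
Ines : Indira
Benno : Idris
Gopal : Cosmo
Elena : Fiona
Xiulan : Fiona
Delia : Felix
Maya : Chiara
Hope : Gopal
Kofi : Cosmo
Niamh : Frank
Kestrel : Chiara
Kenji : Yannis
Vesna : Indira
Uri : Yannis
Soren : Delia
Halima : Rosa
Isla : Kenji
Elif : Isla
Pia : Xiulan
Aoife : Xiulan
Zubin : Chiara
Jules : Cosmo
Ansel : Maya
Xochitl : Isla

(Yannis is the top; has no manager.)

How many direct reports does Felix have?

Felix directly manages Idris, Delia. That is 2 direct reports.

2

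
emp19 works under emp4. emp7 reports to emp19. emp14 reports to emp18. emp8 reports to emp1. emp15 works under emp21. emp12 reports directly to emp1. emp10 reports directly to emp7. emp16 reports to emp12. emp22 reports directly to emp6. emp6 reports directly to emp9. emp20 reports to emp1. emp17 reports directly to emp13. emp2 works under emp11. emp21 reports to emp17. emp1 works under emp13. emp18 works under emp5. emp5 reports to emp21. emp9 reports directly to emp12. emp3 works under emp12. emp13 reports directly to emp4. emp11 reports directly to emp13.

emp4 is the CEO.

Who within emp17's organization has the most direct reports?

emp21

Direct-report counts within emp17's organization: emp17 has 1; emp21 has 2; emp5 has 1; emp18 has 1. The largest is 2, held by emp21.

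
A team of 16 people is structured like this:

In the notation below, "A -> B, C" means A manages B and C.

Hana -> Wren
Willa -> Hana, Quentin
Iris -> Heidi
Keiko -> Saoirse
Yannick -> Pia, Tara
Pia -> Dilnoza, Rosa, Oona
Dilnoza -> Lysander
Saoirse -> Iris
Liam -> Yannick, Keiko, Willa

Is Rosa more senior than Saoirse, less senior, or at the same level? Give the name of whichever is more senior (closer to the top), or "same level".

Saoirse

Rosa is 3 levels below Liam; Saoirse is 2. Saoirse is higher.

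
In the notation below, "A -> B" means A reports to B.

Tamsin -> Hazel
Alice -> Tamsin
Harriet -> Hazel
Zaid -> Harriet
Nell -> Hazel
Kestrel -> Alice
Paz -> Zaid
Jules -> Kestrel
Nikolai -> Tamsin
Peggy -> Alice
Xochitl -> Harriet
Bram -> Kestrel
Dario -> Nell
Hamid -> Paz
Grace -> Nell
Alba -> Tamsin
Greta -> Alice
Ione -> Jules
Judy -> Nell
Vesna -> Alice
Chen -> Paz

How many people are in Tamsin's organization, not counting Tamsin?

10

Tamsin directly manages Alice, Nikolai, Alba. Under Alice: Vesna, Greta, Peggy, Kestrel, Bram, Jules, Ione (7). Nikolai has no reports. Alba has no reports. So Tamsin's organization is 3 direct reports plus everyone under them: 8 + 1 + 1 = 10.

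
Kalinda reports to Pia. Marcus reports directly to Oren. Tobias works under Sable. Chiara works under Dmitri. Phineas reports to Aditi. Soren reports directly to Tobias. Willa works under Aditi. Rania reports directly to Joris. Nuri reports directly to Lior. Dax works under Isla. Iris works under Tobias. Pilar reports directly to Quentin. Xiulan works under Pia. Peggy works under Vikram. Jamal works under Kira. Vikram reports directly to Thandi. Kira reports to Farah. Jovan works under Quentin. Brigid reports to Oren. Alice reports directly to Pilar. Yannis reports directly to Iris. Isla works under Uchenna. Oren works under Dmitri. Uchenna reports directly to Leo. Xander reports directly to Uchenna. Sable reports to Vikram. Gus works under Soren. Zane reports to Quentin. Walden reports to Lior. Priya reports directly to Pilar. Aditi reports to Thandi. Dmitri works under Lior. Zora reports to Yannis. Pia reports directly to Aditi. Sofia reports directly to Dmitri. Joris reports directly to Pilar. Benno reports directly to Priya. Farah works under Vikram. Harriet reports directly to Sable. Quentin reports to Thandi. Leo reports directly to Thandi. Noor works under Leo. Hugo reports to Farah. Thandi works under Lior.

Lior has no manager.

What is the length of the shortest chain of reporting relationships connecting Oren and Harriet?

6

Oren is 2 levels below Lior, and Harriet is 4 levels below Lior (their lowest common manager). The shortest path runs up from Oren to Lior and back down to Harriet: 2 + 4 = 6 links.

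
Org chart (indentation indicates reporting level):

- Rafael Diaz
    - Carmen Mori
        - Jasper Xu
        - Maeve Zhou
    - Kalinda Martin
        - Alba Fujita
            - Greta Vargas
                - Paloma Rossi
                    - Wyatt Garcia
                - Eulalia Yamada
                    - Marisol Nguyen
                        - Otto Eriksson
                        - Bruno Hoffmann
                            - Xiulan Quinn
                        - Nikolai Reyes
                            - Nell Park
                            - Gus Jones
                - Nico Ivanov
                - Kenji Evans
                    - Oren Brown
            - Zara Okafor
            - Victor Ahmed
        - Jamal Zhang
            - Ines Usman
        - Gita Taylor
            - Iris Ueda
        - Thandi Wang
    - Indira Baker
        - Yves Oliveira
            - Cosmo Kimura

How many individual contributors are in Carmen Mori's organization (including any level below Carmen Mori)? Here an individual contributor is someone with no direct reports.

2

The people in Carmen Mori's organization with no one reporting to them are Maeve Zhou, Jasper Xu. That is 2.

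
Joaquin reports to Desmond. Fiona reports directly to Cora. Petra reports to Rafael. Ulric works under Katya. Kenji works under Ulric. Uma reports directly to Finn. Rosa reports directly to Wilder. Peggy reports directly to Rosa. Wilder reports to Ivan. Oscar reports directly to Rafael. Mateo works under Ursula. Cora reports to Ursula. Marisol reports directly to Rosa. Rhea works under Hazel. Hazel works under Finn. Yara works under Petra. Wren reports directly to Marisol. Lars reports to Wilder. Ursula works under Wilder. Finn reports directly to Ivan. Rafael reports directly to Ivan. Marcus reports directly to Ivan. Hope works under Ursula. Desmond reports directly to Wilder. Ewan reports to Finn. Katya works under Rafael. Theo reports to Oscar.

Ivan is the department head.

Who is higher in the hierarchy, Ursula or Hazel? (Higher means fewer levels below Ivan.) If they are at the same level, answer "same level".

same level

Both Ursula and Hazel are 2 levels below Ivan.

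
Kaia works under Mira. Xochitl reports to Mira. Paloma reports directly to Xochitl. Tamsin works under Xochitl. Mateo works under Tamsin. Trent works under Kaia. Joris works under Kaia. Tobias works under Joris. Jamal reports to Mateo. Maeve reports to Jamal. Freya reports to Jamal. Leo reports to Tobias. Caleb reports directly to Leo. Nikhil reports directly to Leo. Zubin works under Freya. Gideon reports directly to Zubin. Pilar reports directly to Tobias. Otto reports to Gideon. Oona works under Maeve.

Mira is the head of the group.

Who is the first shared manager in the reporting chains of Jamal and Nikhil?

Jamal's chain of managers is Mateo, Tamsin, Xochitl, Mira. Nikhil's chain of managers is Leo, Tobias, Joris, Kaia, Mira. The first manager that appears in both chains is Mira.

Mira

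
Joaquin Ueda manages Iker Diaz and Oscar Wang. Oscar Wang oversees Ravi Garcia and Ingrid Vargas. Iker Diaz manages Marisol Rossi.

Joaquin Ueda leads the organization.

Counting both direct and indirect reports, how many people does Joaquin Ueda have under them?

5

Joaquin Ueda directly manages Iker Diaz, Oscar Wang. Under Iker Diaz: Marisol Rossi (1). Under Oscar Wang: Ravi Garcia, Ingrid Vargas (2). So Joaquin Ueda's organization is 2 direct reports plus everyone under them: 2 + 3 = 5.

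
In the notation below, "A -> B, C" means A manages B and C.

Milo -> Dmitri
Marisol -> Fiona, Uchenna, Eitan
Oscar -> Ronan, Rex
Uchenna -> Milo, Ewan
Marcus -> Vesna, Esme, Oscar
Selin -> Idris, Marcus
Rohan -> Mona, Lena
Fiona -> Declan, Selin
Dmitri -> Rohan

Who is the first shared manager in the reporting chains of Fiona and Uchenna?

Marisol

Fiona's chain of managers is Marisol. Uchenna's chain of managers is Marisol. The first manager that appears in both chains is Marisol.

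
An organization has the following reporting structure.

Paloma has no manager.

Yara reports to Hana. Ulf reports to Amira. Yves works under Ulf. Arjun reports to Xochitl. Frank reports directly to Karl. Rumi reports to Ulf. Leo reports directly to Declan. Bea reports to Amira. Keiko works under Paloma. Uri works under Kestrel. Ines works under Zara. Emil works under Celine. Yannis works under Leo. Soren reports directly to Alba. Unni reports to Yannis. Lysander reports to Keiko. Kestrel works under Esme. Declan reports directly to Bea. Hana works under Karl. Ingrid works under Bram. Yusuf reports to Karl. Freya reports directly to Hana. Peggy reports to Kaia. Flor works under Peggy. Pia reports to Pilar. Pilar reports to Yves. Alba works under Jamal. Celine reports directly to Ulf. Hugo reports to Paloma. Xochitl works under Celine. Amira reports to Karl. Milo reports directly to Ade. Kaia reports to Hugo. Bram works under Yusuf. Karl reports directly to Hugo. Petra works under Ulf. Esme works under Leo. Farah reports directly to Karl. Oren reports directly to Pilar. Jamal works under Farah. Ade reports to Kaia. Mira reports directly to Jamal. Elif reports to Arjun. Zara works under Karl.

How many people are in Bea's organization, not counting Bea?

Bea directly manages Declan. Under Declan: Leo, Yannis, Unni, Esme, Kestrel, Uri (6). That's 7 in total.

7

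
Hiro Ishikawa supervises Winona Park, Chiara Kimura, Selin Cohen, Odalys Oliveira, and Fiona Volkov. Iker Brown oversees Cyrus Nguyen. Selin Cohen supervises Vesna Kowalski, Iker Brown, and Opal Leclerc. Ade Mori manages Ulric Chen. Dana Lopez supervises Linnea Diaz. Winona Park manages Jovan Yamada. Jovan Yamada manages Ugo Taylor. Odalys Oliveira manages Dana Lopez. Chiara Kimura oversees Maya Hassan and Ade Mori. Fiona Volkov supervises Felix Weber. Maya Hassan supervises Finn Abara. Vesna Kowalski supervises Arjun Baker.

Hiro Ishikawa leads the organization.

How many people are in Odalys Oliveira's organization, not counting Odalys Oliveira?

Odalys Oliveira directly manages Dana Lopez. Under Dana Lopez: Linnea Diaz (1). That's 2 in total.

2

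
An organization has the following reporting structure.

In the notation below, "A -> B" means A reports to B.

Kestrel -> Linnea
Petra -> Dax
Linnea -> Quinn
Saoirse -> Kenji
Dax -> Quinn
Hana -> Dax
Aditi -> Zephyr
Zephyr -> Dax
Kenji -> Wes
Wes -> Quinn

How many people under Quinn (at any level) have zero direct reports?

The people in Quinn's organization with no one reporting to them are Kestrel, Saoirse, Petra, Hana, Aditi. That is 5.

5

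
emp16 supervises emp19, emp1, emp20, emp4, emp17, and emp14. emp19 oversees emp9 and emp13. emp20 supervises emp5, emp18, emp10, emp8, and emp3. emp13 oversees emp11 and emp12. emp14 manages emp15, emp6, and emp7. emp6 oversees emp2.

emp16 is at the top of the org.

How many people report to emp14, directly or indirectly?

emp14 directly manages emp6, emp7, emp15. Under emp6: emp2 (1). emp7 has no reports. emp15 has no reports. So emp14's organization is 3 direct reports plus everyone under them: 2 + 1 + 1 = 4.

4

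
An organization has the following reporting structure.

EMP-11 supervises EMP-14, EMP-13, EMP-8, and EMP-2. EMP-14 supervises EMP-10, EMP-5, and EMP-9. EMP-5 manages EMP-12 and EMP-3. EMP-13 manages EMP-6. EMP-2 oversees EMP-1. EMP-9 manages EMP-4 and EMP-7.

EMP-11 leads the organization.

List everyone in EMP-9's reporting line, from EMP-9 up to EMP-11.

EMP-9 reports to EMP-14. EMP-14 reports to EMP-11. EMP-11 is at the top.

EMP-9 -> EMP-14 -> EMP-11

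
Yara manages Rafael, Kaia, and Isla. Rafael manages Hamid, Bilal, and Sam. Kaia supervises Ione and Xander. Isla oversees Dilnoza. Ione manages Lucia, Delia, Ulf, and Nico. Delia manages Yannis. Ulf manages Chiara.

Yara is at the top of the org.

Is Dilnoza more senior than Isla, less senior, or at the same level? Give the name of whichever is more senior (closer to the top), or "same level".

Dilnoza is 2 levels below Yara; Isla is 1. Isla is higher.

Isla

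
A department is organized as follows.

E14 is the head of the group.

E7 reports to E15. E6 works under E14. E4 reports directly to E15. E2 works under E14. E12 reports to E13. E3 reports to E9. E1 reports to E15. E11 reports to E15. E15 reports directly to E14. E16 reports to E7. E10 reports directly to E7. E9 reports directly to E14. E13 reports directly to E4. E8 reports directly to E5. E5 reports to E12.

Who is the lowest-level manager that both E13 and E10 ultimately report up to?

E13's chain of managers is E4, E15, E14. E10's chain of managers is E7, E15, E14. The first manager that appears in both chains is E15.

E15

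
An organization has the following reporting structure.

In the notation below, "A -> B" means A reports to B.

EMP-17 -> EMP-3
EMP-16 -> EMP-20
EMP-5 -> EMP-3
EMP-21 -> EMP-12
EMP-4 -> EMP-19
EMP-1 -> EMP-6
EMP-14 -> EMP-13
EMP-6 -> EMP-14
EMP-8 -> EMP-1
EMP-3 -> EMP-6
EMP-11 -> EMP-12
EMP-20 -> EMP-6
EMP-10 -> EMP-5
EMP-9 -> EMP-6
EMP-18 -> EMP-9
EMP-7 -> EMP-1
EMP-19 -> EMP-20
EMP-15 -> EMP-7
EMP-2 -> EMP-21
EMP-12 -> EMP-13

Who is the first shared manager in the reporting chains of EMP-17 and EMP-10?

EMP-17's chain of managers is EMP-3, EMP-6, EMP-14, EMP-13. EMP-10's chain of managers is EMP-5, EMP-3, EMP-6, EMP-14, EMP-13. The first manager that appears in both chains is EMP-3.

EMP-3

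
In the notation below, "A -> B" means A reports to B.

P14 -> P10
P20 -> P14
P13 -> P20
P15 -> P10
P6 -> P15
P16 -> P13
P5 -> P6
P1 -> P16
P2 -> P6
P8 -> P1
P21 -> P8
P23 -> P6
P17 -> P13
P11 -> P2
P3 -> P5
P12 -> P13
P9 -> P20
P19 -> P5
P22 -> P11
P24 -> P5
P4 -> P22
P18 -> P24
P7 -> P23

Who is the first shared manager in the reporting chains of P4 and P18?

P6

P4's chain of managers is P22, P11, P2, P6, P15, P10. P18's chain of managers is P24, P5, P6, P15, P10. The first manager that appears in both chains is P6.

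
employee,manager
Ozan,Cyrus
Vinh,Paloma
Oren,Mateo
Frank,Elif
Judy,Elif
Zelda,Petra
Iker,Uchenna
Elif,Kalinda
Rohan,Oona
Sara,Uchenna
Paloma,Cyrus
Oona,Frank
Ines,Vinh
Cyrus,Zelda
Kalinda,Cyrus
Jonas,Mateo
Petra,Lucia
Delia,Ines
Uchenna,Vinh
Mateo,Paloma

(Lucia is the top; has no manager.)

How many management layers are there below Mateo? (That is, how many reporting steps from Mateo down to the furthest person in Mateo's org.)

1

The longest chain under Mateo runs Mateo → Oren, which is 1 level below Mateo.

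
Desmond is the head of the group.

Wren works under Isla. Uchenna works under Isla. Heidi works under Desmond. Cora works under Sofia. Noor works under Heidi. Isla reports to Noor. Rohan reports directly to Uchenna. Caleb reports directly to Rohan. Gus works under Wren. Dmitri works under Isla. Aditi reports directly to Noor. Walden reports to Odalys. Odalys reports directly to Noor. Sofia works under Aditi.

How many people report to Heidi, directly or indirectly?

Heidi directly manages Noor. Under Noor: Odalys, Walden, Aditi, Sofia, Cora, Isla, Wren, Gus, Dmitri, Uchenna, Rohan, Caleb (12). That's 13 in total.

13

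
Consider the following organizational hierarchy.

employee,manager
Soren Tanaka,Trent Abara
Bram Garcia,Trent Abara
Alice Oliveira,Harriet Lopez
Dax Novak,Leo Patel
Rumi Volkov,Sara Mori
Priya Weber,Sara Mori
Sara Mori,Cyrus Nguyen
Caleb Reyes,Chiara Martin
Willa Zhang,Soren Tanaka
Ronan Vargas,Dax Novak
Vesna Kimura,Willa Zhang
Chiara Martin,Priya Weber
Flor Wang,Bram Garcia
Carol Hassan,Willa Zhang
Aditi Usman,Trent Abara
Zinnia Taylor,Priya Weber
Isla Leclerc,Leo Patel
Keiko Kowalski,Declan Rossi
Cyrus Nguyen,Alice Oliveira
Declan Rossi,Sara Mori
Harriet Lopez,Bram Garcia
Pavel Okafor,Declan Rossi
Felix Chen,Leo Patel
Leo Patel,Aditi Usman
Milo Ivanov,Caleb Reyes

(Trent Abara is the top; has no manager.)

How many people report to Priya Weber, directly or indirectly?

Priya Weber directly manages Zinnia Taylor, Chiara Martin. Zinnia Taylor has no reports. Under Chiara Martin: Caleb Reyes, Milo Ivanov (2). So Priya Weber's organization is 2 direct reports plus everyone under them: 1 + 3 = 4.

4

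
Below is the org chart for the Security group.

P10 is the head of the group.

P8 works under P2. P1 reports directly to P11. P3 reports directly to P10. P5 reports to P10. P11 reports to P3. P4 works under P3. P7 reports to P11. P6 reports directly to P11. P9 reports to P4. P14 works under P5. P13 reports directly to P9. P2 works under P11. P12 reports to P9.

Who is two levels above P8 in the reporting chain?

P11

P8 reports to P2, and P2 reports to P11. So P8's skip-level manager is P11.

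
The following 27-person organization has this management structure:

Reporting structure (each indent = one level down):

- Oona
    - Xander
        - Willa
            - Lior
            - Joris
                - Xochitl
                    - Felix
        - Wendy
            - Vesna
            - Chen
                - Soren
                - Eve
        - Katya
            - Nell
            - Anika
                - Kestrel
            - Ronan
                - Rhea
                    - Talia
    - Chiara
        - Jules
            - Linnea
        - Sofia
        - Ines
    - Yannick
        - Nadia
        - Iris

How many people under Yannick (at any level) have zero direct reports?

2

The people in Yannick's organization with no one reporting to them are Iris, Nadia. That is 2.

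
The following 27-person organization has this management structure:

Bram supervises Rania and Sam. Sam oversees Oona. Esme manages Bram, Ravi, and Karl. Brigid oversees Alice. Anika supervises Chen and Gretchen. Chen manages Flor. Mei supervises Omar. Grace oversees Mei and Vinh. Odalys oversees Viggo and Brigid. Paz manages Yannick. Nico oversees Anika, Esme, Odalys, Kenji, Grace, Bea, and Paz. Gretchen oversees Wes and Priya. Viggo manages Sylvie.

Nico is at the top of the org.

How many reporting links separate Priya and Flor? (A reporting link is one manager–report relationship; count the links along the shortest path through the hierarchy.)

4

Priya is 2 levels below Anika, and Flor is 2 levels below Anika (their lowest common manager). The shortest path runs up from Priya to Anika and back down to Flor: 2 + 2 = 4 links.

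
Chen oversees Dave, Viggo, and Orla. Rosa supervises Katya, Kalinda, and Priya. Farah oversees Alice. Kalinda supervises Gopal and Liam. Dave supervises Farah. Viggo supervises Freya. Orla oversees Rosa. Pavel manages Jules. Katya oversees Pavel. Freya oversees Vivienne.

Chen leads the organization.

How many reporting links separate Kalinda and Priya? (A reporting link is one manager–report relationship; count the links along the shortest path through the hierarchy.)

Kalinda is 1 level below Rosa, and Priya is 1 level below Rosa (their lowest common manager). The shortest path runs up from Kalinda to Rosa and back down to Priya: 1 + 1 = 2 links.

2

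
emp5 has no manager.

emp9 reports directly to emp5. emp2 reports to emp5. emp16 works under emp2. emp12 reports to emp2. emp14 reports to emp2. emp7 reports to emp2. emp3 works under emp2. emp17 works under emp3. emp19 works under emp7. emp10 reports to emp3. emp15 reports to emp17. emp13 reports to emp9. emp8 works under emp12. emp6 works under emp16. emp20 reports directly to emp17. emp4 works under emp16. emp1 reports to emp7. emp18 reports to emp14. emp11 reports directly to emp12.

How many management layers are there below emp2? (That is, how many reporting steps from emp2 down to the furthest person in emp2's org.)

The longest chain under emp2 runs emp2 → emp3 → emp17 → emp20, which is 3 levels below emp2.

3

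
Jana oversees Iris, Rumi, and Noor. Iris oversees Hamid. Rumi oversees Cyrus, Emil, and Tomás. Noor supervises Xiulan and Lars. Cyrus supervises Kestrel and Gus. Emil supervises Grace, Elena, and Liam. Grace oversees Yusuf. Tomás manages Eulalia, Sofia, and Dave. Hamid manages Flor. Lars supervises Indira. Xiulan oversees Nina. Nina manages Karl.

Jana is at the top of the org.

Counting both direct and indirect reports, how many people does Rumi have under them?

Rumi directly manages Cyrus, Emil, Tomás. Under Cyrus: Gus, Kestrel (2). Under Emil: Elena, Liam, Grace, Yusuf (4). Under Tomás: Sofia, Eulalia, Dave (3). So Rumi's organization is 3 direct reports plus everyone under them: 3 + 5 + 4 = 12.

12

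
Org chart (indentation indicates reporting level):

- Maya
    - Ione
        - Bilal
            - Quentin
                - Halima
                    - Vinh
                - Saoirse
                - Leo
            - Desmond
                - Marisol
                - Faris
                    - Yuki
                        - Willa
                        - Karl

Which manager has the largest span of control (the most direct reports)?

Quentin

Direct-report counts: Maya has 1; Ione has 1; Bilal has 2; Desmond has 2; Faris has 1; Yuki has 2; Quentin has 3; Halima has 1. The largest is 3, held by Quentin.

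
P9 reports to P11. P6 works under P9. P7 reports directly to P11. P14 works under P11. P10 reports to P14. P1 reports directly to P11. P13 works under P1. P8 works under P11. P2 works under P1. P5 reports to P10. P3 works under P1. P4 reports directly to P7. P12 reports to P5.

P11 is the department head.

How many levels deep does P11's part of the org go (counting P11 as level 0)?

4

The longest chain under P11 runs P11 → P14 → P10 → P5 → P12, which is 4 levels below P11.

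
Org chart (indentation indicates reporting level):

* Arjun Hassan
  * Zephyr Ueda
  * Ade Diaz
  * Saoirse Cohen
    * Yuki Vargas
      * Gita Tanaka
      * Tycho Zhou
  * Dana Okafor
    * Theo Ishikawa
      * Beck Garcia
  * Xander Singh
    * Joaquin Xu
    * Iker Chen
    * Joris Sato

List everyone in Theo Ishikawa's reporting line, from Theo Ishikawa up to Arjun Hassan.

Theo Ishikawa reports to Dana Okafor. Dana Okafor reports to Arjun Hassan. Arjun Hassan is at the top.

Theo Ishikawa -> Dana Okafor -> Arjun Hassan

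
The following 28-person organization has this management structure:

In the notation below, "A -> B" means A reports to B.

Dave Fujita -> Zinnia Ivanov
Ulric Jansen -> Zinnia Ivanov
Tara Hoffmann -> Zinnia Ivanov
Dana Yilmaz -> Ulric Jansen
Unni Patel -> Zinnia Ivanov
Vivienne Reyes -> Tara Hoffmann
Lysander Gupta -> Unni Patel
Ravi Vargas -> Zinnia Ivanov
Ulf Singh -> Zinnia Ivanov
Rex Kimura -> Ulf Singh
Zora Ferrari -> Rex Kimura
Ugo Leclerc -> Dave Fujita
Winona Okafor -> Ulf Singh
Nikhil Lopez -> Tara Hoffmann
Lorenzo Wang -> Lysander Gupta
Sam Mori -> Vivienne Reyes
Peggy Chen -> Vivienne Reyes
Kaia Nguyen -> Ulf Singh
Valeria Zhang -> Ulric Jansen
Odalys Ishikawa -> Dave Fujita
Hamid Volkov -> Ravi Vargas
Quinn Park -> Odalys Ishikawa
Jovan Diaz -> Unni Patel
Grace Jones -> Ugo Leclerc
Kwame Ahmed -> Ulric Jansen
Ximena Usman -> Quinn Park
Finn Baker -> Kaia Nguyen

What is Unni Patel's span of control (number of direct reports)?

Unni Patel directly manages Lysander Gupta, Jovan Diaz. That is 2 direct reports.

2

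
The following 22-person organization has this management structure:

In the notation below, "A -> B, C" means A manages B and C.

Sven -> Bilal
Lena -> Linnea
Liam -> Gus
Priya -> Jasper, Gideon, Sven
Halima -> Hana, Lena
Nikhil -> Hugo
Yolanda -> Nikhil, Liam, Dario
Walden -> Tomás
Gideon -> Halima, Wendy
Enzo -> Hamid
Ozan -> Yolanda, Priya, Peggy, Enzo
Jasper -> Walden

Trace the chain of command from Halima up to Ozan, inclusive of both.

Halima reports to Gideon. Gideon reports to Priya. Priya reports to Ozan. Ozan is at the top.

Halima -> Gideon -> Priya -> Ozan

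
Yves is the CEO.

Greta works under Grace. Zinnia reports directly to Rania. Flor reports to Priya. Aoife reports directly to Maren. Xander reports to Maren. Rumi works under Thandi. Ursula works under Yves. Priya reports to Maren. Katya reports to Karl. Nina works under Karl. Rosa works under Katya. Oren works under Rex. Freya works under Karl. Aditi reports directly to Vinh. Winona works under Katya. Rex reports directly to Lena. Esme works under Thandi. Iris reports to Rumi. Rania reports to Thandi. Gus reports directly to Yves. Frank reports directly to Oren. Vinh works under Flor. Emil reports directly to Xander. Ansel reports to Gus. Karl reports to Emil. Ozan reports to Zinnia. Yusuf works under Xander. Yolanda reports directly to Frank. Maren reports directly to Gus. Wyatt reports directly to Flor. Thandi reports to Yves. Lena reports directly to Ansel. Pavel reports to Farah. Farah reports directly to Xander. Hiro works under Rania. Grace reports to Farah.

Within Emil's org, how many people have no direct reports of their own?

4

The people in Emil's organization with no one reporting to them are Nina, Freya, Winona, Rosa. That is 4.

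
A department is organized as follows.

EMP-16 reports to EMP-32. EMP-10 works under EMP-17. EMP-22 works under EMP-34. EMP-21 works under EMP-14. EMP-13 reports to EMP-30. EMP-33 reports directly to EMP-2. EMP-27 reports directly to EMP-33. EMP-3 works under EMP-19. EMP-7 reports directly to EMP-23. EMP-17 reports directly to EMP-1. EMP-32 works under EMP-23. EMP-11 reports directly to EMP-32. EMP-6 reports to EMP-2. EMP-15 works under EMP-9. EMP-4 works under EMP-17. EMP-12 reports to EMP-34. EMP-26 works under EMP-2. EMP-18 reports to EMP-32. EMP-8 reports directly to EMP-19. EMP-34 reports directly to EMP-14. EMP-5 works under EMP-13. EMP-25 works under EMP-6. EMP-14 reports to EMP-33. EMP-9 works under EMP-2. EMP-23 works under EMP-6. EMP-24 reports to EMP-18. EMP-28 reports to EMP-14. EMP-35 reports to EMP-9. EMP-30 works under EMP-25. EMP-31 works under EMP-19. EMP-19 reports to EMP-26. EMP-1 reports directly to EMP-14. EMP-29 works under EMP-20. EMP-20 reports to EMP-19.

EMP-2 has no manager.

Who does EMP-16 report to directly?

EMP-32

EMP-16 reports directly to EMP-32.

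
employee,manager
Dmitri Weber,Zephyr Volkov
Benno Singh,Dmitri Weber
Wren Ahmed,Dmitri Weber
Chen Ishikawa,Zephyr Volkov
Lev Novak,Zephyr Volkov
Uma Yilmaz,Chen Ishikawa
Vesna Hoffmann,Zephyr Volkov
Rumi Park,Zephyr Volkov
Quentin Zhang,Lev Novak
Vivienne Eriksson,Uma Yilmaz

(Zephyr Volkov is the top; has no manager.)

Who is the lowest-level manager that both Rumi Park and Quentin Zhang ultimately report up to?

Rumi Park's chain of managers is Zephyr Volkov. Quentin Zhang's chain of managers is Lev Novak, Zephyr Volkov. The first manager that appears in both chains is Zephyr Volkov.

Zephyr Volkov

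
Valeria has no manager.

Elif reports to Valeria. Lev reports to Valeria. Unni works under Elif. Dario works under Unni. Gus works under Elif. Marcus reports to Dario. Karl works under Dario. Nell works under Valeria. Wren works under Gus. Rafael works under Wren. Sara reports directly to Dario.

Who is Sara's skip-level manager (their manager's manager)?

Unni

Sara reports to Dario, and Dario reports to Unni. So Sara's skip-level manager is Unni.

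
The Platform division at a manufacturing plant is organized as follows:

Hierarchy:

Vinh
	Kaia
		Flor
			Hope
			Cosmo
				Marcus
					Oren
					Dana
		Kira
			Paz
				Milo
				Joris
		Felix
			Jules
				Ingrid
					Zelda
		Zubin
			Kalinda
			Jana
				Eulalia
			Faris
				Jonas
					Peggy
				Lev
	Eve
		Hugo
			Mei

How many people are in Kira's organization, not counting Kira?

Kira directly manages Paz. Under Paz: Joris, Milo (2). That's 3 in total.

3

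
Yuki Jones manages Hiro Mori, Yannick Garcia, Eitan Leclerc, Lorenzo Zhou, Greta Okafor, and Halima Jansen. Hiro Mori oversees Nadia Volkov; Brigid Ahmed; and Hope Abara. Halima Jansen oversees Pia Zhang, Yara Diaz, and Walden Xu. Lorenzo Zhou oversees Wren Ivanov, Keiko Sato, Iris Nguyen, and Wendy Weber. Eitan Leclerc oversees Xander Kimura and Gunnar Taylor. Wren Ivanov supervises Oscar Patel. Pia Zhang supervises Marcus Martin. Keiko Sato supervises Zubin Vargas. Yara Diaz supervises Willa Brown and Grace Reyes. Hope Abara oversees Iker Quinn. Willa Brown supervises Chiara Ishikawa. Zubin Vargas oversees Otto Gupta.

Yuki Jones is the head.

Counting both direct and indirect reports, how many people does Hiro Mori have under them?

4

Hiro Mori directly manages Nadia Volkov, Hope Abara, Brigid Ahmed. Nadia Volkov has no reports. Under Hope Abara: Iker Quinn (1). Brigid Ahmed has no reports. So Hiro Mori's organization is 3 direct reports plus everyone under them: 1 + 2 + 1 = 4.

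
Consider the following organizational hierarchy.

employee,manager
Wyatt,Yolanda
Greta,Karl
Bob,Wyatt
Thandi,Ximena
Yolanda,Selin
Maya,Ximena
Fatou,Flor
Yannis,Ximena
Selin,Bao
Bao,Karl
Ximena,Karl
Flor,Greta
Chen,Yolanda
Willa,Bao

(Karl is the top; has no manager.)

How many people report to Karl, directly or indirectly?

14

Karl directly manages Ximena, Bao, Greta. Under Ximena: Yannis, Thandi, Maya (3). Under Bao: Willa, Selin, Yolanda, Chen, Wyatt, Bob (6). Under Greta: Flor, Fatou (2). So Karl's organization is 3 direct reports plus everyone under them: 4 + 7 + 3 = 14.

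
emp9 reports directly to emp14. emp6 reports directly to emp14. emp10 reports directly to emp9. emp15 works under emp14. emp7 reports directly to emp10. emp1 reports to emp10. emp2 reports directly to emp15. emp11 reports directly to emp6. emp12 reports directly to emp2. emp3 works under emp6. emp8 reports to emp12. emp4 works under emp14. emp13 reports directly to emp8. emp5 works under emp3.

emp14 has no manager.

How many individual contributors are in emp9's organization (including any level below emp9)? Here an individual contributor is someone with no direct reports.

2

The people in emp9's organization with no one reporting to them are emp1, emp7. That is 2.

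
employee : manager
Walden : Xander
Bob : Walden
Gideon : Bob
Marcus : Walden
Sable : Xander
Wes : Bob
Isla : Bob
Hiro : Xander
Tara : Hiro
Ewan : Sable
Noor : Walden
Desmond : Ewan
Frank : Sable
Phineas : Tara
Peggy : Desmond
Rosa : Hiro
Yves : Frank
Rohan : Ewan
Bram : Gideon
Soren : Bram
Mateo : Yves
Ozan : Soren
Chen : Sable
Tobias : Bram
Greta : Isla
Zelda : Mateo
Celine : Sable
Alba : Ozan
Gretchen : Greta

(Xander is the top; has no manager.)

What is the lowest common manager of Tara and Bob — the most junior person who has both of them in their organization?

Tara's chain of managers is Hiro, Xander. Bob's chain of managers is Walden, Xander. The first manager that appears in both chains is Xander.

Xander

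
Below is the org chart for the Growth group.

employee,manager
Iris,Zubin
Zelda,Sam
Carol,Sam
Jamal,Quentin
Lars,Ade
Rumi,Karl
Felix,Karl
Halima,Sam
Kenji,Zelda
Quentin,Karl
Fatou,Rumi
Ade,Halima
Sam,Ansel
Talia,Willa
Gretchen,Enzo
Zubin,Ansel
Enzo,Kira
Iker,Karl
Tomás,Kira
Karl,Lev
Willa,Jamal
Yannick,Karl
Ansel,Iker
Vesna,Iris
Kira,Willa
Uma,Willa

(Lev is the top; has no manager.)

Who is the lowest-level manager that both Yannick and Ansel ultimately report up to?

Karl

Yannick's chain of managers is Karl, Lev. Ansel's chain of managers is Iker, Karl, Lev. The first manager that appears in both chains is Karl.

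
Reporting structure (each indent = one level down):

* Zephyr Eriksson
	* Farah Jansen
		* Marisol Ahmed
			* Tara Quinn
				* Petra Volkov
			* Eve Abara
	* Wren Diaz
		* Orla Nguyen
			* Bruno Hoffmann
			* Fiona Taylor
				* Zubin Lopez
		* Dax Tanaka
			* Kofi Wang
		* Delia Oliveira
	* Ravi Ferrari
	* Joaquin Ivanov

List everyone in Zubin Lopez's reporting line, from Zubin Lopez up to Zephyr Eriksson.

Zubin Lopez reports to Fiona Taylor. Fiona Taylor reports to Orla Nguyen. Orla Nguyen reports to Wren Diaz. Wren Diaz reports to Zephyr Eriksson. Zephyr Eriksson is at the top.

Zubin Lopez -> Fiona Taylor -> Orla Nguyen -> Wren Diaz -> Zephyr Eriksson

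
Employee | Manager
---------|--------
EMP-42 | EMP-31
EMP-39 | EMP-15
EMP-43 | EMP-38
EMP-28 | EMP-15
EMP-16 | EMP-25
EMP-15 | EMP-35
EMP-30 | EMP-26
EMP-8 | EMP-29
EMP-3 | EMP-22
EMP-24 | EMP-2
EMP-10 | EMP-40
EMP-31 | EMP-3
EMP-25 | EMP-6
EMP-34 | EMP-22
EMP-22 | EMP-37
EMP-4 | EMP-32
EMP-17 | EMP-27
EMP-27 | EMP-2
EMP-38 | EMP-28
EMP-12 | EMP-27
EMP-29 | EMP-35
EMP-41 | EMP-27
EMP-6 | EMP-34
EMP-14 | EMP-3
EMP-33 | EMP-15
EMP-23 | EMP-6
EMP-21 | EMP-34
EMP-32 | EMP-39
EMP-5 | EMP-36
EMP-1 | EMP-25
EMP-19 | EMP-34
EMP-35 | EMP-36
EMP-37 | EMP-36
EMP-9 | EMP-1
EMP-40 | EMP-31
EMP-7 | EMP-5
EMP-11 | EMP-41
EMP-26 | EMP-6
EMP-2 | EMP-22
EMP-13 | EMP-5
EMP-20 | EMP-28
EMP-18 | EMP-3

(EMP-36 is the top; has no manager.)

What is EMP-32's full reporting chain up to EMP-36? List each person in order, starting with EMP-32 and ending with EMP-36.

EMP-32 -> EMP-39 -> EMP-15 -> EMP-35 -> EMP-36

EMP-32 reports to EMP-39. EMP-39 reports to EMP-15. EMP-15 reports to EMP-35. EMP-35 reports to EMP-36. EMP-36 is at the top.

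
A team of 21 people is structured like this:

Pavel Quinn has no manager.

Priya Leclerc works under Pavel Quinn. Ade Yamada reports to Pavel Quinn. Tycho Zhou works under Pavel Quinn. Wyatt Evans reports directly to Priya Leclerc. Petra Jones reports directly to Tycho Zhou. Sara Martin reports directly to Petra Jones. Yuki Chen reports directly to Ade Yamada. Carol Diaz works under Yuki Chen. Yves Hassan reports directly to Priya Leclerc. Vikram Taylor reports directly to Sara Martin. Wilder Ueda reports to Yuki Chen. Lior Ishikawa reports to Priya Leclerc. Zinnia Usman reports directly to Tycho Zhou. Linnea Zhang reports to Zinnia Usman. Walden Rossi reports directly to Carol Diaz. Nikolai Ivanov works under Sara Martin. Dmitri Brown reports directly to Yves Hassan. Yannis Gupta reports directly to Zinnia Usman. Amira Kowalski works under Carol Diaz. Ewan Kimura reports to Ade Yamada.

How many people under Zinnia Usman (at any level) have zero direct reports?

The people in Zinnia Usman's organization with no one reporting to them are Yannis Gupta, Linnea Zhang. That is 2.

2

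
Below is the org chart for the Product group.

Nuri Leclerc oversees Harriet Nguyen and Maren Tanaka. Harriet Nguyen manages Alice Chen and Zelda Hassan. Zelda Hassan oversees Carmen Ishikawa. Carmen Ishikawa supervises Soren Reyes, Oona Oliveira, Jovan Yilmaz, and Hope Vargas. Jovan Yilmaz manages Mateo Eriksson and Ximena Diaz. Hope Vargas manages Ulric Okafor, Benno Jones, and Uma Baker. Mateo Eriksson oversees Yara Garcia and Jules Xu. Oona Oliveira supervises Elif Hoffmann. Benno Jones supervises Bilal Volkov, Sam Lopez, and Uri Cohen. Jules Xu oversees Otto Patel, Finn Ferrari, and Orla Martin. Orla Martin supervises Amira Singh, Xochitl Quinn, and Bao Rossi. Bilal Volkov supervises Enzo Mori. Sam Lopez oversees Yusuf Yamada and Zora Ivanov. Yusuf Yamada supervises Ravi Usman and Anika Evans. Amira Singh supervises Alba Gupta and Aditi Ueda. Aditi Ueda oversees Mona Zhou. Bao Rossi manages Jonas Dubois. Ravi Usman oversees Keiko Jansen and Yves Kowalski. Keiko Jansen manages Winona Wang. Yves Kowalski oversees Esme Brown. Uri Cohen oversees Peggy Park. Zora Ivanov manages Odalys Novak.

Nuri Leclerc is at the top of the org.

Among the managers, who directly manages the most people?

Direct-report counts: Nuri Leclerc has 2; Harriet Nguyen has 2; Zelda Hassan has 1; Carmen Ishikawa has 4; Oona Oliveira has 1; Hope Vargas has 3; Benno Jones has 3; Uri Cohen has 1; Sam Lopez has 2; Zora Ivanov has 1; Yusuf Yamada has 2; Ravi Usman has 2; Yves Kowalski has 1; Keiko Jansen has 1; Bilal Volkov has 1; Jovan Yilmaz has 2; Mateo Eriksson has 2; Jules Xu has 3; Orla Martin has 3; Bao Rossi has 1; Amira Singh has 2; Aditi Ueda has 1. The largest is 4, held by Carmen Ishikawa.

Carmen Ishikawa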